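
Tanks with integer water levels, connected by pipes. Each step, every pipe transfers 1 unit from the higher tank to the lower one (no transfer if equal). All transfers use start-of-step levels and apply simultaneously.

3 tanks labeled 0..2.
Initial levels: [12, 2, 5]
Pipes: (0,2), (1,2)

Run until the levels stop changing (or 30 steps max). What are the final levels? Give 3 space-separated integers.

Step 1: flows [0->2,2->1] -> levels [11 3 5]
Step 2: flows [0->2,2->1] -> levels [10 4 5]
Step 3: flows [0->2,2->1] -> levels [9 5 5]
Step 4: flows [0->2,1=2] -> levels [8 5 6]
Step 5: flows [0->2,2->1] -> levels [7 6 6]
Step 6: flows [0->2,1=2] -> levels [6 6 7]
Step 7: flows [2->0,2->1] -> levels [7 7 5]
Step 8: flows [0->2,1->2] -> levels [6 6 7]
  -> period-2 cycle: step 8 state = step 6 state; never stabilizes
  -> state at step 30: (30-6) mod 2 = 0, same as step 6 -> [6 6 7]

Answer: 6 6 7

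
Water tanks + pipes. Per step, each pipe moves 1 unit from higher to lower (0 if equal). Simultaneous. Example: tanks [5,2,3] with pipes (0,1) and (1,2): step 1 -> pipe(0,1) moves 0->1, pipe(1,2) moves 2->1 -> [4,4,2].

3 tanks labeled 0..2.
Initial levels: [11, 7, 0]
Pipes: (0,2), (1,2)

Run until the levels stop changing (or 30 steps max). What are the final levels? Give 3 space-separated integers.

Answer: 6 6 6

Derivation:
Step 1: flows [0->2,1->2] -> levels [10 6 2]
Step 2: flows [0->2,1->2] -> levels [9 5 4]
Step 3: flows [0->2,1->2] -> levels [8 4 6]
Step 4: flows [0->2,2->1] -> levels [7 5 6]
Step 5: flows [0->2,2->1] -> levels [6 6 6]
Step 6: flows [0=2,1=2] -> levels [6 6 6]
  -> stable (no change)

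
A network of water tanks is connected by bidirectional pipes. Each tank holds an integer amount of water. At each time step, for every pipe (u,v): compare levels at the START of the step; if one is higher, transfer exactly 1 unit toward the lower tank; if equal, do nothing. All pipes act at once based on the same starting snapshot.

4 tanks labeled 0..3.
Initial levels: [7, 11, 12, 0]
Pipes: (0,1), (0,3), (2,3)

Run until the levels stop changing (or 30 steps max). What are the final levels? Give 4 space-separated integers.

Step 1: flows [1->0,0->3,2->3] -> levels [7 10 11 2]
Step 2: flows [1->0,0->3,2->3] -> levels [7 9 10 4]
Step 3: flows [1->0,0->3,2->3] -> levels [7 8 9 6]
Step 4: flows [1->0,0->3,2->3] -> levels [7 7 8 8]
Step 5: flows [0=1,3->0,2=3] -> levels [8 7 8 7]
Step 6: flows [0->1,0->3,2->3] -> levels [6 8 7 9]
Step 7: flows [1->0,3->0,3->2] -> levels [8 7 8 7]
  -> period-2 cycle: step 7 state = step 5 state; never stabilizes
  -> state at step 30: (30-5) mod 2 = 1, same as step 6 -> [6 8 7 9]

Answer: 6 8 7 9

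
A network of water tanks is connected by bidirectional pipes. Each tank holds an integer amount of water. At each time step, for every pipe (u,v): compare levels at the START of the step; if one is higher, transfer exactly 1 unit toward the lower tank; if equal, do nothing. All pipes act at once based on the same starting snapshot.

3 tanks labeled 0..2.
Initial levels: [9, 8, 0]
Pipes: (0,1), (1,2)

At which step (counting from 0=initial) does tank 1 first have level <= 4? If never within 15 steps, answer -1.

Answer: -1

Derivation:
Step 1: flows [0->1,1->2] -> levels [8 8 1]
Step 2: flows [0=1,1->2] -> levels [8 7 2]
Step 3: flows [0->1,1->2] -> levels [7 7 3]
Step 4: flows [0=1,1->2] -> levels [7 6 4]
Step 5: flows [0->1,1->2] -> levels [6 6 5]
Step 6: flows [0=1,1->2] -> levels [6 5 6]
Step 7: flows [0->1,2->1] -> levels [5 7 5]
Step 8: flows [1->0,1->2] -> levels [6 5 6]
  -> period-2 cycle (repeats step 6); tank 1 never drops to <=4
Tank 1 never reaches <=4 within 15 steps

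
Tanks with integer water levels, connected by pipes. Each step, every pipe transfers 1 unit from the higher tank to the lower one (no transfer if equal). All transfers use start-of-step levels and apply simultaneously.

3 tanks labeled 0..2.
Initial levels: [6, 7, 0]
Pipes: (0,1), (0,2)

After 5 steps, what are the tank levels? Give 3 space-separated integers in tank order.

Answer: 5 4 4

Derivation:
Step 1: flows [1->0,0->2] -> levels [6 6 1]
Step 2: flows [0=1,0->2] -> levels [5 6 2]
Step 3: flows [1->0,0->2] -> levels [5 5 3]
Step 4: flows [0=1,0->2] -> levels [4 5 4]
Step 5: flows [1->0,0=2] -> levels [5 4 4]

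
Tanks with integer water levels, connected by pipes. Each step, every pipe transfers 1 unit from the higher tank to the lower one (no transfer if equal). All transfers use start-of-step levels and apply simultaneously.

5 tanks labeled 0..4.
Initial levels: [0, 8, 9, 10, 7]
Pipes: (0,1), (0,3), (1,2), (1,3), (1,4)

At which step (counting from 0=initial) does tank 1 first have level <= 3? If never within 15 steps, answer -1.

Step 1: flows [1->0,3->0,2->1,3->1,1->4] -> levels [2 8 8 8 8]
Step 2: flows [1->0,3->0,1=2,1=3,1=4] -> levels [4 7 8 7 8]
Step 3: flows [1->0,3->0,2->1,1=3,4->1] -> levels [6 8 7 6 7]
Step 4: flows [1->0,0=3,1->2,1->3,1->4] -> levels [7 4 8 7 8]
Step 5: flows [0->1,0=3,2->1,3->1,4->1] -> levels [6 8 7 6 7]
  -> period-2 cycle (repeats step 3); tank 1 never drops to <=3
Tank 1 never reaches <=3 within 15 steps

Answer: -1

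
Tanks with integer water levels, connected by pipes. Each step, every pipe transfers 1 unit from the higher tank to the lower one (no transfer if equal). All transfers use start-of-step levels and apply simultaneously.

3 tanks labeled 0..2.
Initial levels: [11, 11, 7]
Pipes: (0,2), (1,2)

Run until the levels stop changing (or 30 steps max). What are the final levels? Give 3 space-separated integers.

Answer: 9 9 11

Derivation:
Step 1: flows [0->2,1->2] -> levels [10 10 9]
Step 2: flows [0->2,1->2] -> levels [9 9 11]
Step 3: flows [2->0,2->1] -> levels [10 10 9]
  -> period-2 cycle: step 3 state = step 1 state; never stabilizes
  -> state at step 30: (30-1) mod 2 = 1, same as step 2 -> [9 9 11]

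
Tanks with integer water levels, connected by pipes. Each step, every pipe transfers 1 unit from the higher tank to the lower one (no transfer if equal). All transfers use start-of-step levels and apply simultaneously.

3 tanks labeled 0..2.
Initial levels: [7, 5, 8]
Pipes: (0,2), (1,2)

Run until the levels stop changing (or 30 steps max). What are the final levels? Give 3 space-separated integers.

Answer: 6 6 8

Derivation:
Step 1: flows [2->0,2->1] -> levels [8 6 6]
Step 2: flows [0->2,1=2] -> levels [7 6 7]
Step 3: flows [0=2,2->1] -> levels [7 7 6]
Step 4: flows [0->2,1->2] -> levels [6 6 8]
Step 5: flows [2->0,2->1] -> levels [7 7 6]
  -> period-2 cycle: step 5 state = step 3 state; never stabilizes
  -> state at step 30: (30-3) mod 2 = 1, same as step 4 -> [6 6 8]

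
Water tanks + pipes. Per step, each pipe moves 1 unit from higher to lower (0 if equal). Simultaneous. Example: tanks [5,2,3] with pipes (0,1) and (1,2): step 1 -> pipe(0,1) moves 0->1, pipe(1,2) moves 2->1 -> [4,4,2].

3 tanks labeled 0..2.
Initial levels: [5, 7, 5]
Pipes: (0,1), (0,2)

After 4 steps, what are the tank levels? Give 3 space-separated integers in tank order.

Step 1: flows [1->0,0=2] -> levels [6 6 5]
Step 2: flows [0=1,0->2] -> levels [5 6 6]
Step 3: flows [1->0,2->0] -> levels [7 5 5]
Step 4: flows [0->1,0->2] -> levels [5 6 6]

Answer: 5 6 6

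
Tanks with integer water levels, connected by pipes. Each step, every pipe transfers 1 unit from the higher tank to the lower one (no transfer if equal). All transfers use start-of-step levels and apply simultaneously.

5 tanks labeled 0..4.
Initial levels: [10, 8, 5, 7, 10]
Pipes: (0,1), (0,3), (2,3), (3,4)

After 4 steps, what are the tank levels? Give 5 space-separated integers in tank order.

Step 1: flows [0->1,0->3,3->2,4->3] -> levels [8 9 6 8 9]
Step 2: flows [1->0,0=3,3->2,4->3] -> levels [9 8 7 8 8]
Step 3: flows [0->1,0->3,3->2,3=4] -> levels [7 9 8 8 8]
Step 4: flows [1->0,3->0,2=3,3=4] -> levels [9 8 8 7 8]

Answer: 9 8 8 7 8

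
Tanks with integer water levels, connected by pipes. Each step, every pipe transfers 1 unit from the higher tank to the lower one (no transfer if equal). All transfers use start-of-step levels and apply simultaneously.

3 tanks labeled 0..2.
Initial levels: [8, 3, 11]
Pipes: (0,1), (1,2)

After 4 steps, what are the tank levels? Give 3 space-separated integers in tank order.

Step 1: flows [0->1,2->1] -> levels [7 5 10]
Step 2: flows [0->1,2->1] -> levels [6 7 9]
Step 3: flows [1->0,2->1] -> levels [7 7 8]
Step 4: flows [0=1,2->1] -> levels [7 8 7]

Answer: 7 8 7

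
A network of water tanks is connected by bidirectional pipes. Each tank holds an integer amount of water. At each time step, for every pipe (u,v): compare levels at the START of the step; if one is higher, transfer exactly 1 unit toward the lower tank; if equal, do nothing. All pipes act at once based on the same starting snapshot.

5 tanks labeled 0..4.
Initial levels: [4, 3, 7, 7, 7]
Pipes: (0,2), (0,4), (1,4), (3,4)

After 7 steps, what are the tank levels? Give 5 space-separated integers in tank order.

Step 1: flows [2->0,4->0,4->1,3=4] -> levels [6 4 6 7 5]
Step 2: flows [0=2,0->4,4->1,3->4] -> levels [5 5 6 6 6]
Step 3: flows [2->0,4->0,4->1,3=4] -> levels [7 6 5 6 4]
Step 4: flows [0->2,0->4,1->4,3->4] -> levels [5 5 6 5 7]
Step 5: flows [2->0,4->0,4->1,4->3] -> levels [7 6 5 6 4]
  -> period-2 cycle: step 5 state = step 3 state
  -> state at step 7: (7-3) mod 2 = 0, same as step 3 -> [7 6 5 6 4]

Answer: 7 6 5 6 4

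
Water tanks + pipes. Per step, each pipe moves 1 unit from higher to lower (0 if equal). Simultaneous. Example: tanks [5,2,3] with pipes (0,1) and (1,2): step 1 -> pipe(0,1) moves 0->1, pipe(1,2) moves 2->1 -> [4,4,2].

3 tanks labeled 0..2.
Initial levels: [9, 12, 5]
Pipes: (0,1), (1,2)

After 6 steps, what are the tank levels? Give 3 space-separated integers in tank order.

Answer: 9 8 9

Derivation:
Step 1: flows [1->0,1->2] -> levels [10 10 6]
Step 2: flows [0=1,1->2] -> levels [10 9 7]
Step 3: flows [0->1,1->2] -> levels [9 9 8]
Step 4: flows [0=1,1->2] -> levels [9 8 9]
Step 5: flows [0->1,2->1] -> levels [8 10 8]
Step 6: flows [1->0,1->2] -> levels [9 8 9]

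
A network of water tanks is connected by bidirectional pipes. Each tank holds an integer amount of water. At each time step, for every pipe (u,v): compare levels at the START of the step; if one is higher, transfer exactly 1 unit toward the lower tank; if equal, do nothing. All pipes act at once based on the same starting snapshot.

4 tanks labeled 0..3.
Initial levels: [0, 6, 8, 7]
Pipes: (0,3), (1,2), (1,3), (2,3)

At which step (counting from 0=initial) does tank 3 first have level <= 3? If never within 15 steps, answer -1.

Answer: -1

Derivation:
Step 1: flows [3->0,2->1,3->1,2->3] -> levels [1 8 6 6]
Step 2: flows [3->0,1->2,1->3,2=3] -> levels [2 6 7 6]
Step 3: flows [3->0,2->1,1=3,2->3] -> levels [3 7 5 6]
Step 4: flows [3->0,1->2,1->3,3->2] -> levels [4 5 7 5]
Step 5: flows [3->0,2->1,1=3,2->3] -> levels [5 6 5 5]
Step 6: flows [0=3,1->2,1->3,2=3] -> levels [5 4 6 6]
Step 7: flows [3->0,2->1,3->1,2=3] -> levels [6 6 5 4]
Step 8: flows [0->3,1->2,1->3,2->3] -> levels [5 4 5 7]
Step 9: flows [3->0,2->1,3->1,3->2] -> levels [6 6 5 4]
  -> period-2 cycle (repeats step 7); tank 3 never drops to <=3
Tank 3 never reaches <=3 within 15 steps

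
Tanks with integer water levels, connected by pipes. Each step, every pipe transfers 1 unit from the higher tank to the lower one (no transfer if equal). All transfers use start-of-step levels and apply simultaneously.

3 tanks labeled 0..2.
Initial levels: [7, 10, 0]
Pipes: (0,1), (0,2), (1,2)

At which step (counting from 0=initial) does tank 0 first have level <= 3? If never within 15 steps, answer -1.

Answer: -1

Derivation:
Step 1: flows [1->0,0->2,1->2] -> levels [7 8 2]
Step 2: flows [1->0,0->2,1->2] -> levels [7 6 4]
Step 3: flows [0->1,0->2,1->2] -> levels [5 6 6]
Step 4: flows [1->0,2->0,1=2] -> levels [7 5 5]
Step 5: flows [0->1,0->2,1=2] -> levels [5 6 6]
  -> period-2 cycle (repeats step 3); tank 0 never drops to <=3
Tank 0 never reaches <=3 within 15 steps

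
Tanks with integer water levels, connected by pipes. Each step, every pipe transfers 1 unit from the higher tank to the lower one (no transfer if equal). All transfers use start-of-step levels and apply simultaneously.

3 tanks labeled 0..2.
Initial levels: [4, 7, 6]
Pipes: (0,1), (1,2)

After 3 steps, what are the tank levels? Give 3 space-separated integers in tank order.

Answer: 6 5 6

Derivation:
Step 1: flows [1->0,1->2] -> levels [5 5 7]
Step 2: flows [0=1,2->1] -> levels [5 6 6]
Step 3: flows [1->0,1=2] -> levels [6 5 6]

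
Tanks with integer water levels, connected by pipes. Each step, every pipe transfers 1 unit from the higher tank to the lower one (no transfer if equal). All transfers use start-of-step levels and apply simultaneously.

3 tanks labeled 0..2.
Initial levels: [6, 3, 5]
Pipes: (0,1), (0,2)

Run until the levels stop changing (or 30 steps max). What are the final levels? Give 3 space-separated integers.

Answer: 6 4 4

Derivation:
Step 1: flows [0->1,0->2] -> levels [4 4 6]
Step 2: flows [0=1,2->0] -> levels [5 4 5]
Step 3: flows [0->1,0=2] -> levels [4 5 5]
Step 4: flows [1->0,2->0] -> levels [6 4 4]
Step 5: flows [0->1,0->2] -> levels [4 5 5]
  -> period-2 cycle: step 5 state = step 3 state; never stabilizes
  -> state at step 30: (30-3) mod 2 = 1, same as step 4 -> [6 4 4]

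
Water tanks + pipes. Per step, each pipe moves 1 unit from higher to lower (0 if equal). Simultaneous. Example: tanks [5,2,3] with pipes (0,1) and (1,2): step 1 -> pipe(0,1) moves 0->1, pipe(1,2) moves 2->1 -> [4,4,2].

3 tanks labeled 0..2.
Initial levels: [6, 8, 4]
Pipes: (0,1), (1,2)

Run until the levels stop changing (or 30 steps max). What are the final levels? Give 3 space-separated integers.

Answer: 6 6 6

Derivation:
Step 1: flows [1->0,1->2] -> levels [7 6 5]
Step 2: flows [0->1,1->2] -> levels [6 6 6]
Step 3: flows [0=1,1=2] -> levels [6 6 6]
  -> stable (no change)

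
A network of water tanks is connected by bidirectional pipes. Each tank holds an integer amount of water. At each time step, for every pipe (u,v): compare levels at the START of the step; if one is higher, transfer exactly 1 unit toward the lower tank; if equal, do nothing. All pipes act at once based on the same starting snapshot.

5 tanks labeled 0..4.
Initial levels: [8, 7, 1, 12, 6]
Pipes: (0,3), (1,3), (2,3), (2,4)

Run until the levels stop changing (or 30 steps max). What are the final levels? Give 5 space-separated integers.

Answer: 8 8 7 5 6

Derivation:
Step 1: flows [3->0,3->1,3->2,4->2] -> levels [9 8 3 9 5]
Step 2: flows [0=3,3->1,3->2,4->2] -> levels [9 9 5 7 4]
Step 3: flows [0->3,1->3,3->2,2->4] -> levels [8 8 5 8 5]
Step 4: flows [0=3,1=3,3->2,2=4] -> levels [8 8 6 7 5]
Step 5: flows [0->3,1->3,3->2,2->4] -> levels [7 7 6 8 6]
Step 6: flows [3->0,3->1,3->2,2=4] -> levels [8 8 7 5 6]
Step 7: flows [0->3,1->3,2->3,2->4] -> levels [7 7 5 8 7]
Step 8: flows [3->0,3->1,3->2,4->2] -> levels [8 8 7 5 6]
  -> period-2 cycle: step 8 state = step 6 state; never stabilizes
  -> state at step 30: (30-6) mod 2 = 0, same as step 6 -> [8 8 7 5 6]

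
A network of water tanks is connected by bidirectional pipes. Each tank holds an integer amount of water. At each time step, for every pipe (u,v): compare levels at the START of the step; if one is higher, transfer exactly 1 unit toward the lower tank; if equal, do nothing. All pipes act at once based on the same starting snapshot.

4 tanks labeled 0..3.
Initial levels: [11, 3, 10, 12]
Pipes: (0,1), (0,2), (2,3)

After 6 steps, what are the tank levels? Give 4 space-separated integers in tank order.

Answer: 8 9 10 9

Derivation:
Step 1: flows [0->1,0->2,3->2] -> levels [9 4 12 11]
Step 2: flows [0->1,2->0,2->3] -> levels [9 5 10 12]
Step 3: flows [0->1,2->0,3->2] -> levels [9 6 10 11]
Step 4: flows [0->1,2->0,3->2] -> levels [9 7 10 10]
Step 5: flows [0->1,2->0,2=3] -> levels [9 8 9 10]
Step 6: flows [0->1,0=2,3->2] -> levels [8 9 10 9]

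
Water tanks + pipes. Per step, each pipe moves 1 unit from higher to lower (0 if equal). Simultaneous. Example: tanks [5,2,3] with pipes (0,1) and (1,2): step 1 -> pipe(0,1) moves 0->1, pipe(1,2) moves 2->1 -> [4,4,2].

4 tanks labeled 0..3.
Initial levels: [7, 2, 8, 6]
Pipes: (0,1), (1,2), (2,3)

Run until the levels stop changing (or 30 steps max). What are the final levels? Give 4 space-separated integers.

Step 1: flows [0->1,2->1,2->3] -> levels [6 4 6 7]
Step 2: flows [0->1,2->1,3->2] -> levels [5 6 6 6]
Step 3: flows [1->0,1=2,2=3] -> levels [6 5 6 6]
Step 4: flows [0->1,2->1,2=3] -> levels [5 7 5 6]
Step 5: flows [1->0,1->2,3->2] -> levels [6 5 7 5]
Step 6: flows [0->1,2->1,2->3] -> levels [5 7 5 6]
  -> period-2 cycle: step 6 state = step 4 state; never stabilizes
  -> state at step 30: (30-4) mod 2 = 0, same as step 4 -> [5 7 5 6]

Answer: 5 7 5 6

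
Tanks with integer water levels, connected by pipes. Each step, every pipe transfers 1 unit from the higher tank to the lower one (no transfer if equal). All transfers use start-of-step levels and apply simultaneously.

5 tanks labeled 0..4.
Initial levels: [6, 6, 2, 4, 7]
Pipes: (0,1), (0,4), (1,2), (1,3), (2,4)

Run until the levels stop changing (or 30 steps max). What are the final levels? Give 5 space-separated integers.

Answer: 4 6 4 4 7

Derivation:
Step 1: flows [0=1,4->0,1->2,1->3,4->2] -> levels [7 4 4 5 5]
Step 2: flows [0->1,0->4,1=2,3->1,4->2] -> levels [5 6 5 4 5]
Step 3: flows [1->0,0=4,1->2,1->3,2=4] -> levels [6 3 6 5 5]
Step 4: flows [0->1,0->4,2->1,3->1,2->4] -> levels [4 6 4 4 7]
Step 5: flows [1->0,4->0,1->2,1->3,4->2] -> levels [6 3 6 5 5]
  -> period-2 cycle: step 5 state = step 3 state; never stabilizes
  -> state at step 30: (30-3) mod 2 = 1, same as step 4 -> [4 6 4 4 7]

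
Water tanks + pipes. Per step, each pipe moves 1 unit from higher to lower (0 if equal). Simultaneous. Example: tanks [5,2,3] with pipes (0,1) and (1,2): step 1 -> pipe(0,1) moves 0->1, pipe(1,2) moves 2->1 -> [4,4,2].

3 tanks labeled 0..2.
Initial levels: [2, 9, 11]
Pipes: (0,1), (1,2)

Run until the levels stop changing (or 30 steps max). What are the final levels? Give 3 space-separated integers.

Step 1: flows [1->0,2->1] -> levels [3 9 10]
Step 2: flows [1->0,2->1] -> levels [4 9 9]
Step 3: flows [1->0,1=2] -> levels [5 8 9]
Step 4: flows [1->0,2->1] -> levels [6 8 8]
Step 5: flows [1->0,1=2] -> levels [7 7 8]
Step 6: flows [0=1,2->1] -> levels [7 8 7]
Step 7: flows [1->0,1->2] -> levels [8 6 8]
Step 8: flows [0->1,2->1] -> levels [7 8 7]
  -> period-2 cycle: step 8 state = step 6 state; never stabilizes
  -> state at step 30: (30-6) mod 2 = 0, same as step 6 -> [7 8 7]

Answer: 7 8 7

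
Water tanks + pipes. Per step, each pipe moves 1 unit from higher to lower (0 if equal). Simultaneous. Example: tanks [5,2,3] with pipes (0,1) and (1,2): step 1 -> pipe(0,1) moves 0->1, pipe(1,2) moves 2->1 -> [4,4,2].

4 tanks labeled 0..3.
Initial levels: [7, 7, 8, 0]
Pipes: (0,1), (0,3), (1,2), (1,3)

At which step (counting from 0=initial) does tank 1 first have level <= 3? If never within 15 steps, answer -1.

Answer: -1

Derivation:
Step 1: flows [0=1,0->3,2->1,1->3] -> levels [6 7 7 2]
Step 2: flows [1->0,0->3,1=2,1->3] -> levels [6 5 7 4]
Step 3: flows [0->1,0->3,2->1,1->3] -> levels [4 6 6 6]
Step 4: flows [1->0,3->0,1=2,1=3] -> levels [6 5 6 5]
Step 5: flows [0->1,0->3,2->1,1=3] -> levels [4 7 5 6]
Step 6: flows [1->0,3->0,1->2,1->3] -> levels [6 4 6 6]
Step 7: flows [0->1,0=3,2->1,3->1] -> levels [5 7 5 5]
Step 8: flows [1->0,0=3,1->2,1->3] -> levels [6 4 6 6]
  -> period-2 cycle (repeats step 6); tank 1 never drops to <=3
Tank 1 never reaches <=3 within 15 steps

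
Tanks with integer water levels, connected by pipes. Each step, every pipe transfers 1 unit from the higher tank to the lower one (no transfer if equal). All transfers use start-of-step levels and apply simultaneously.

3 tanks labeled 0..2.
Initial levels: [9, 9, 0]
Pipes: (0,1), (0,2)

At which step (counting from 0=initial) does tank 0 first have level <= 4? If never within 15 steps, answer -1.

Step 1: flows [0=1,0->2] -> levels [8 9 1]
Step 2: flows [1->0,0->2] -> levels [8 8 2]
Step 3: flows [0=1,0->2] -> levels [7 8 3]
Step 4: flows [1->0,0->2] -> levels [7 7 4]
Step 5: flows [0=1,0->2] -> levels [6 7 5]
Step 6: flows [1->0,0->2] -> levels [6 6 6]
Step 7: flows [0=1,0=2] -> levels [6 6 6]
  -> stable; tank 0 stays at 6 > 4
Tank 0 never reaches <=4 within 15 steps

Answer: -1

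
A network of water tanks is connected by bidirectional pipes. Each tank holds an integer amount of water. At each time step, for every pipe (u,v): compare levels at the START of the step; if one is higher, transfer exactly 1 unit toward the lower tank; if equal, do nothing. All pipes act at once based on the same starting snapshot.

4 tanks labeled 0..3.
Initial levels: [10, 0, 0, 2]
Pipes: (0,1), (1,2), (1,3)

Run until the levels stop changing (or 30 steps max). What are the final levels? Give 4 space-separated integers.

Answer: 4 2 3 3

Derivation:
Step 1: flows [0->1,1=2,3->1] -> levels [9 2 0 1]
Step 2: flows [0->1,1->2,1->3] -> levels [8 1 1 2]
Step 3: flows [0->1,1=2,3->1] -> levels [7 3 1 1]
Step 4: flows [0->1,1->2,1->3] -> levels [6 2 2 2]
Step 5: flows [0->1,1=2,1=3] -> levels [5 3 2 2]
Step 6: flows [0->1,1->2,1->3] -> levels [4 2 3 3]
Step 7: flows [0->1,2->1,3->1] -> levels [3 5 2 2]
Step 8: flows [1->0,1->2,1->3] -> levels [4 2 3 3]
  -> period-2 cycle: step 8 state = step 6 state; never stabilizes
  -> state at step 30: (30-6) mod 2 = 0, same as step 6 -> [4 2 3 3]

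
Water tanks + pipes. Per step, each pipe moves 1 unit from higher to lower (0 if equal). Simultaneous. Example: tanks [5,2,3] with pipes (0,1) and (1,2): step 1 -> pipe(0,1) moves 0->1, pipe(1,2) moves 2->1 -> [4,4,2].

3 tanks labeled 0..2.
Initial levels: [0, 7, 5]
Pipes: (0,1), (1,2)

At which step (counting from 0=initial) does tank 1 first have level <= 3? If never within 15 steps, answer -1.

Step 1: flows [1->0,1->2] -> levels [1 5 6]
Step 2: flows [1->0,2->1] -> levels [2 5 5]
Step 3: flows [1->0,1=2] -> levels [3 4 5]
Step 4: flows [1->0,2->1] -> levels [4 4 4]
Step 5: flows [0=1,1=2] -> levels [4 4 4]
  -> stable; tank 1 stays at 4 > 3
Tank 1 never reaches <=3 within 15 steps

Answer: -1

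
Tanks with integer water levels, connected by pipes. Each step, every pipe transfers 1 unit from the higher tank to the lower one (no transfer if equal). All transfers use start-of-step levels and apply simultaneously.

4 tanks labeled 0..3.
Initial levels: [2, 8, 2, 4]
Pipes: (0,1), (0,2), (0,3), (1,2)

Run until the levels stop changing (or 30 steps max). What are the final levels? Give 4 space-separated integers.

Answer: 3 4 5 4

Derivation:
Step 1: flows [1->0,0=2,3->0,1->2] -> levels [4 6 3 3]
Step 2: flows [1->0,0->2,0->3,1->2] -> levels [3 4 5 4]
Step 3: flows [1->0,2->0,3->0,2->1] -> levels [6 4 3 3]
Step 4: flows [0->1,0->2,0->3,1->2] -> levels [3 4 5 4]
  -> period-2 cycle: step 4 state = step 2 state; never stabilizes
  -> state at step 30: (30-2) mod 2 = 0, same as step 2 -> [3 4 5 4]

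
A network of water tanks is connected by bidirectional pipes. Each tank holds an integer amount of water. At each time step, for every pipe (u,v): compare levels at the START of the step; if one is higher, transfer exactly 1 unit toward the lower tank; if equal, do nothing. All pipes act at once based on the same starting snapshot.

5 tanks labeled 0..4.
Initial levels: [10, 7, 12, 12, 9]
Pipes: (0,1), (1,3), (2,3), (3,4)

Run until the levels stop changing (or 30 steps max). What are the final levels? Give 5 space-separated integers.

Answer: 9 11 11 8 11

Derivation:
Step 1: flows [0->1,3->1,2=3,3->4] -> levels [9 9 12 10 10]
Step 2: flows [0=1,3->1,2->3,3=4] -> levels [9 10 11 10 10]
Step 3: flows [1->0,1=3,2->3,3=4] -> levels [10 9 10 11 10]
Step 4: flows [0->1,3->1,3->2,3->4] -> levels [9 11 11 8 11]
Step 5: flows [1->0,1->3,2->3,4->3] -> levels [10 9 10 11 10]
  -> period-2 cycle: step 5 state = step 3 state; never stabilizes
  -> state at step 30: (30-3) mod 2 = 1, same as step 4 -> [9 11 11 8 11]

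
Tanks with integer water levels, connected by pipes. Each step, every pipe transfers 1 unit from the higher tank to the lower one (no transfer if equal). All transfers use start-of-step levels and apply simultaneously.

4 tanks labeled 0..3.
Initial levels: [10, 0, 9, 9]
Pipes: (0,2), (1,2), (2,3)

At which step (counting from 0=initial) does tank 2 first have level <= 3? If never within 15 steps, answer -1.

Answer: -1

Derivation:
Step 1: flows [0->2,2->1,2=3] -> levels [9 1 9 9]
Step 2: flows [0=2,2->1,2=3] -> levels [9 2 8 9]
Step 3: flows [0->2,2->1,3->2] -> levels [8 3 9 8]
Step 4: flows [2->0,2->1,2->3] -> levels [9 4 6 9]
Step 5: flows [0->2,2->1,3->2] -> levels [8 5 7 8]
Step 6: flows [0->2,2->1,3->2] -> levels [7 6 8 7]
Step 7: flows [2->0,2->1,2->3] -> levels [8 7 5 8]
Step 8: flows [0->2,1->2,3->2] -> levels [7 6 8 7]
  -> period-2 cycle (repeats step 6); tank 2 never drops to <=3
Tank 2 never reaches <=3 within 15 steps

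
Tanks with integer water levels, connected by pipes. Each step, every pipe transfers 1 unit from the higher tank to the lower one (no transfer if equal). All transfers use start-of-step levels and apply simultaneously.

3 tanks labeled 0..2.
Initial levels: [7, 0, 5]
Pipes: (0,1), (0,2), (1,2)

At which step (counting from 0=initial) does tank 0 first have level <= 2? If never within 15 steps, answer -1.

Step 1: flows [0->1,0->2,2->1] -> levels [5 2 5]
Step 2: flows [0->1,0=2,2->1] -> levels [4 4 4]
Step 3: flows [0=1,0=2,1=2] -> levels [4 4 4]
  -> stable; tank 0 stays at 4 > 2
Tank 0 never reaches <=2 within 15 steps

Answer: -1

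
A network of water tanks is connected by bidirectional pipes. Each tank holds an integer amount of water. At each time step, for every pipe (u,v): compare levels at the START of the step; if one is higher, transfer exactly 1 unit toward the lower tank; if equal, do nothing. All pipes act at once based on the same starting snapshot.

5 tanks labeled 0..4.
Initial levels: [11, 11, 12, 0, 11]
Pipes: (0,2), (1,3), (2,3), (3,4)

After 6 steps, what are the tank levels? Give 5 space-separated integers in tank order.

Answer: 9 9 10 8 9

Derivation:
Step 1: flows [2->0,1->3,2->3,4->3] -> levels [12 10 10 3 10]
Step 2: flows [0->2,1->3,2->3,4->3] -> levels [11 9 10 6 9]
Step 3: flows [0->2,1->3,2->3,4->3] -> levels [10 8 10 9 8]
Step 4: flows [0=2,3->1,2->3,3->4] -> levels [10 9 9 8 9]
Step 5: flows [0->2,1->3,2->3,4->3] -> levels [9 8 9 11 8]
Step 6: flows [0=2,3->1,3->2,3->4] -> levels [9 9 10 8 9]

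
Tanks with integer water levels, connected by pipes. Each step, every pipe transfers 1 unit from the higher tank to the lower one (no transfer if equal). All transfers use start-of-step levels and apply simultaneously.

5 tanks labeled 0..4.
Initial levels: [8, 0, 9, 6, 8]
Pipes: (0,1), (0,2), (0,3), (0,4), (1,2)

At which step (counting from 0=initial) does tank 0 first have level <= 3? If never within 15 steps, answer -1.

Answer: -1

Derivation:
Step 1: flows [0->1,2->0,0->3,0=4,2->1] -> levels [7 2 7 7 8]
Step 2: flows [0->1,0=2,0=3,4->0,2->1] -> levels [7 4 6 7 7]
Step 3: flows [0->1,0->2,0=3,0=4,2->1] -> levels [5 6 6 7 7]
Step 4: flows [1->0,2->0,3->0,4->0,1=2] -> levels [9 5 5 6 6]
Step 5: flows [0->1,0->2,0->3,0->4,1=2] -> levels [5 6 6 7 7]
  -> period-2 cycle (repeats step 3); tank 0 never drops to <=3
Tank 0 never reaches <=3 within 15 steps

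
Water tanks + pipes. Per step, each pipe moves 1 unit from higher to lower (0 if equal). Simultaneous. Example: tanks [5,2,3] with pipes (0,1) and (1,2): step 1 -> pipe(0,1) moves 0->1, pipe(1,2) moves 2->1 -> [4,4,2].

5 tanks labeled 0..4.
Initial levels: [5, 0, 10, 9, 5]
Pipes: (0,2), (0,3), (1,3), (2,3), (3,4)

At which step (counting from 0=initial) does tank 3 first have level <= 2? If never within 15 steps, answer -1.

Answer: -1

Derivation:
Step 1: flows [2->0,3->0,3->1,2->3,3->4] -> levels [7 1 8 7 6]
Step 2: flows [2->0,0=3,3->1,2->3,3->4] -> levels [8 2 6 6 7]
Step 3: flows [0->2,0->3,3->1,2=3,4->3] -> levels [6 3 7 7 6]
Step 4: flows [2->0,3->0,3->1,2=3,3->4] -> levels [8 4 6 4 7]
Step 5: flows [0->2,0->3,1=3,2->3,4->3] -> levels [6 4 6 7 6]
Step 6: flows [0=2,3->0,3->1,3->2,3->4] -> levels [7 5 7 3 7]
Step 7: flows [0=2,0->3,1->3,2->3,4->3] -> levels [6 4 6 7 6]
  -> period-2 cycle (repeats step 5); tank 3 never drops to <=2
Tank 3 never reaches <=2 within 15 steps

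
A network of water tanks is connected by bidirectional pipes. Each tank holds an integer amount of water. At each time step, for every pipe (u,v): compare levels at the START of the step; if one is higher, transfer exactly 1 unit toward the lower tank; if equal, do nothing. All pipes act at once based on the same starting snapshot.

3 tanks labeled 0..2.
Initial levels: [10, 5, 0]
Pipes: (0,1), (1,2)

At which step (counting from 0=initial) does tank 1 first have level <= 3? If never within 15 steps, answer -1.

Step 1: flows [0->1,1->2] -> levels [9 5 1]
Step 2: flows [0->1,1->2] -> levels [8 5 2]
Step 3: flows [0->1,1->2] -> levels [7 5 3]
Step 4: flows [0->1,1->2] -> levels [6 5 4]
Step 5: flows [0->1,1->2] -> levels [5 5 5]
Step 6: flows [0=1,1=2] -> levels [5 5 5]
  -> stable; tank 1 stays at 5 > 3
Tank 1 never reaches <=3 within 15 steps

Answer: -1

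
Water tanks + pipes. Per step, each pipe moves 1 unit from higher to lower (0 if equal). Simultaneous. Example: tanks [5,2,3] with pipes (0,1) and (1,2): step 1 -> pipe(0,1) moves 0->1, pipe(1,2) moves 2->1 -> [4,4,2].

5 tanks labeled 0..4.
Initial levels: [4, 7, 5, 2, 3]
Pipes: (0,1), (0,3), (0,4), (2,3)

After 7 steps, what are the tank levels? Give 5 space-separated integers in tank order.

Answer: 3 6 3 5 4

Derivation:
Step 1: flows [1->0,0->3,0->4,2->3] -> levels [3 6 4 4 4]
Step 2: flows [1->0,3->0,4->0,2=3] -> levels [6 5 4 3 3]
Step 3: flows [0->1,0->3,0->4,2->3] -> levels [3 6 3 5 4]
Step 4: flows [1->0,3->0,4->0,3->2] -> levels [6 5 4 3 3]
  -> period-2 cycle: step 4 state = step 2 state
  -> state at step 7: (7-2) mod 2 = 1, same as step 3 -> [3 6 3 5 4]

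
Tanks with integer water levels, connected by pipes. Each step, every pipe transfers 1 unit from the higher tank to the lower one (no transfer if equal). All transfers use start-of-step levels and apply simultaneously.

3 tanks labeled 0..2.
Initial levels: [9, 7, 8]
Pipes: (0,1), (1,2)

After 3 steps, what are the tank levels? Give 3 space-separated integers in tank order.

Step 1: flows [0->1,2->1] -> levels [8 9 7]
Step 2: flows [1->0,1->2] -> levels [9 7 8]
  -> period-2 cycle: step 2 state = step 0 state
  -> state at step 3: (3-0) mod 2 = 1, same as step 1 -> [8 9 7]

Answer: 8 9 7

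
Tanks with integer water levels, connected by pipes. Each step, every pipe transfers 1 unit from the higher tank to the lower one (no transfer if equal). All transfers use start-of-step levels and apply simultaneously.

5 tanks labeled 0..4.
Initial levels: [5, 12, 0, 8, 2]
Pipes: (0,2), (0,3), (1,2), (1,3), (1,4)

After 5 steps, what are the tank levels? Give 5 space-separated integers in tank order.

Answer: 5 4 6 6 6

Derivation:
Step 1: flows [0->2,3->0,1->2,1->3,1->4] -> levels [5 9 2 8 3]
Step 2: flows [0->2,3->0,1->2,1->3,1->4] -> levels [5 6 4 8 4]
Step 3: flows [0->2,3->0,1->2,3->1,1->4] -> levels [5 5 6 6 5]
Step 4: flows [2->0,3->0,2->1,3->1,1=4] -> levels [7 7 4 4 5]
Step 5: flows [0->2,0->3,1->2,1->3,1->4] -> levels [5 4 6 6 6]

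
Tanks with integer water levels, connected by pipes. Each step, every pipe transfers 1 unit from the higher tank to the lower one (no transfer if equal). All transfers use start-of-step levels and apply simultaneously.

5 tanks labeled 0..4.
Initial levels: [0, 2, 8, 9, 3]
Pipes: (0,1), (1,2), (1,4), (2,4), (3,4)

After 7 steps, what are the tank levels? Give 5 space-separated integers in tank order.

Step 1: flows [1->0,2->1,4->1,2->4,3->4] -> levels [1 3 6 8 4]
Step 2: flows [1->0,2->1,4->1,2->4,3->4] -> levels [2 4 4 7 5]
Step 3: flows [1->0,1=2,4->1,4->2,3->4] -> levels [3 4 5 6 4]
Step 4: flows [1->0,2->1,1=4,2->4,3->4] -> levels [4 4 3 5 6]
Step 5: flows [0=1,1->2,4->1,4->2,4->3] -> levels [4 4 5 6 3]
Step 6: flows [0=1,2->1,1->4,2->4,3->4] -> levels [4 4 3 5 6]
  -> period-2 cycle: step 6 state = step 4 state
  -> state at step 7: (7-4) mod 2 = 1, same as step 5 -> [4 4 5 6 3]

Answer: 4 4 5 6 3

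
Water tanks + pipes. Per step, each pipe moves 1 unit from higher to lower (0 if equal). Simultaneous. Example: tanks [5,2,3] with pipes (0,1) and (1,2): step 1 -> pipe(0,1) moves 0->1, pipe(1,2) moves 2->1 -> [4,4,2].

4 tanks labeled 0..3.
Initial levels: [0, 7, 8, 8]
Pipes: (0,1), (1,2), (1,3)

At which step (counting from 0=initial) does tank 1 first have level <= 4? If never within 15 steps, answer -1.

Answer: 5

Derivation:
Step 1: flows [1->0,2->1,3->1] -> levels [1 8 7 7]
Step 2: flows [1->0,1->2,1->3] -> levels [2 5 8 8]
Step 3: flows [1->0,2->1,3->1] -> levels [3 6 7 7]
Step 4: flows [1->0,2->1,3->1] -> levels [4 7 6 6]
Step 5: flows [1->0,1->2,1->3] -> levels [5 4 7 7]
Tank 1 first reaches <=4 at step 5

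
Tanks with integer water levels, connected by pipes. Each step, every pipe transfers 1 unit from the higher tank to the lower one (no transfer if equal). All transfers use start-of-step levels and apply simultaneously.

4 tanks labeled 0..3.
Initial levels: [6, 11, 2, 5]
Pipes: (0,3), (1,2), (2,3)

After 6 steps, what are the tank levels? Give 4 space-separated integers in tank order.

Answer: 6 6 7 5

Derivation:
Step 1: flows [0->3,1->2,3->2] -> levels [5 10 4 5]
Step 2: flows [0=3,1->2,3->2] -> levels [5 9 6 4]
Step 3: flows [0->3,1->2,2->3] -> levels [4 8 6 6]
Step 4: flows [3->0,1->2,2=3] -> levels [5 7 7 5]
Step 5: flows [0=3,1=2,2->3] -> levels [5 7 6 6]
Step 6: flows [3->0,1->2,2=3] -> levels [6 6 7 5]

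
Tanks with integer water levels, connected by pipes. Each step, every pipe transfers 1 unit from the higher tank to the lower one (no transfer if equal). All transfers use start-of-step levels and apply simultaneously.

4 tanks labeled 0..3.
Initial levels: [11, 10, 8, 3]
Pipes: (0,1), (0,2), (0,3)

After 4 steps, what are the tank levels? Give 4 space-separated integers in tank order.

Step 1: flows [0->1,0->2,0->3] -> levels [8 11 9 4]
Step 2: flows [1->0,2->0,0->3] -> levels [9 10 8 5]
Step 3: flows [1->0,0->2,0->3] -> levels [8 9 9 6]
Step 4: flows [1->0,2->0,0->3] -> levels [9 8 8 7]

Answer: 9 8 8 7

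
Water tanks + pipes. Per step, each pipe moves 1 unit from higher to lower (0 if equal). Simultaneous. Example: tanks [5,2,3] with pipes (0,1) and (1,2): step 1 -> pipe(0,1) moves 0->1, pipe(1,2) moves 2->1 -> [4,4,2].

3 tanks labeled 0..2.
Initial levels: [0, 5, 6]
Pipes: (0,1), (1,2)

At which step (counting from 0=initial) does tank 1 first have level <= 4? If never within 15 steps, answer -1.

Step 1: flows [1->0,2->1] -> levels [1 5 5]
Step 2: flows [1->0,1=2] -> levels [2 4 5]
Tank 1 first reaches <=4 at step 2

Answer: 2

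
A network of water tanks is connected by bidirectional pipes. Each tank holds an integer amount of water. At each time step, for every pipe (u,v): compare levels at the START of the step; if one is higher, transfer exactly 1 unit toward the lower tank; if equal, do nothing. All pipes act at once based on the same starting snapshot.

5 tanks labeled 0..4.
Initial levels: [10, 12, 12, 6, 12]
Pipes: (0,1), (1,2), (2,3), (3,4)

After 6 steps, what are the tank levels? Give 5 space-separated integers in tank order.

Step 1: flows [1->0,1=2,2->3,4->3] -> levels [11 11 11 8 11]
Step 2: flows [0=1,1=2,2->3,4->3] -> levels [11 11 10 10 10]
Step 3: flows [0=1,1->2,2=3,3=4] -> levels [11 10 11 10 10]
Step 4: flows [0->1,2->1,2->3,3=4] -> levels [10 12 9 11 10]
Step 5: flows [1->0,1->2,3->2,3->4] -> levels [11 10 11 9 11]
Step 6: flows [0->1,2->1,2->3,4->3] -> levels [10 12 9 11 10]

Answer: 10 12 9 11 10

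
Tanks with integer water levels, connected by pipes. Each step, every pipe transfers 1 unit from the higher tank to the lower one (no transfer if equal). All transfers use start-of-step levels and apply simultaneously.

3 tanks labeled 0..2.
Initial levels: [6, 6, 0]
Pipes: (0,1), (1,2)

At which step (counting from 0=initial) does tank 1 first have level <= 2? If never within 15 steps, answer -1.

Step 1: flows [0=1,1->2] -> levels [6 5 1]
Step 2: flows [0->1,1->2] -> levels [5 5 2]
Step 3: flows [0=1,1->2] -> levels [5 4 3]
Step 4: flows [0->1,1->2] -> levels [4 4 4]
Step 5: flows [0=1,1=2] -> levels [4 4 4]
  -> stable; tank 1 stays at 4 > 2
Tank 1 never reaches <=2 within 15 steps

Answer: -1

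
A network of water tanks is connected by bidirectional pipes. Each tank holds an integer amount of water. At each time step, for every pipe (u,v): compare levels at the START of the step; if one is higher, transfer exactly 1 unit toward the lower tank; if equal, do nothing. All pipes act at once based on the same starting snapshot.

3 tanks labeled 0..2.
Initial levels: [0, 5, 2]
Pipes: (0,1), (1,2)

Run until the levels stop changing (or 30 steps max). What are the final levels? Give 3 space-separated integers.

Step 1: flows [1->0,1->2] -> levels [1 3 3]
Step 2: flows [1->0,1=2] -> levels [2 2 3]
Step 3: flows [0=1,2->1] -> levels [2 3 2]
Step 4: flows [1->0,1->2] -> levels [3 1 3]
Step 5: flows [0->1,2->1] -> levels [2 3 2]
  -> period-2 cycle: step 5 state = step 3 state; never stabilizes
  -> state at step 30: (30-3) mod 2 = 1, same as step 4 -> [3 1 3]

Answer: 3 1 3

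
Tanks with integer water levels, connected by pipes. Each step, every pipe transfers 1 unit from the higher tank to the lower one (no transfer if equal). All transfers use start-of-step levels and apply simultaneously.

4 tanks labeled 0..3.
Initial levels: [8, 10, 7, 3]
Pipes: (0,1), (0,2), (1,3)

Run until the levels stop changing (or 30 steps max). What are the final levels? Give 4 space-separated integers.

Answer: 8 6 7 7

Derivation:
Step 1: flows [1->0,0->2,1->3] -> levels [8 8 8 4]
Step 2: flows [0=1,0=2,1->3] -> levels [8 7 8 5]
Step 3: flows [0->1,0=2,1->3] -> levels [7 7 8 6]
Step 4: flows [0=1,2->0,1->3] -> levels [8 6 7 7]
Step 5: flows [0->1,0->2,3->1] -> levels [6 8 8 6]
Step 6: flows [1->0,2->0,1->3] -> levels [8 6 7 7]
  -> period-2 cycle: step 6 state = step 4 state; never stabilizes
  -> state at step 30: (30-4) mod 2 = 0, same as step 4 -> [8 6 7 7]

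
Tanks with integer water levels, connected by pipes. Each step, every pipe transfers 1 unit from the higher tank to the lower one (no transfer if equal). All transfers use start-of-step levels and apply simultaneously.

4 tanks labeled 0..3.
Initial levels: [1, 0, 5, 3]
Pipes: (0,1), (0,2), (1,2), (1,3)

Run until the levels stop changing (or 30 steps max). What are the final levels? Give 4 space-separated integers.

Answer: 3 1 2 3

Derivation:
Step 1: flows [0->1,2->0,2->1,3->1] -> levels [1 3 3 2]
Step 2: flows [1->0,2->0,1=2,1->3] -> levels [3 1 2 3]
Step 3: flows [0->1,0->2,2->1,3->1] -> levels [1 4 2 2]
Step 4: flows [1->0,2->0,1->2,1->3] -> levels [3 1 2 3]
  -> period-2 cycle: step 4 state = step 2 state; never stabilizes
  -> state at step 30: (30-2) mod 2 = 0, same as step 2 -> [3 1 2 3]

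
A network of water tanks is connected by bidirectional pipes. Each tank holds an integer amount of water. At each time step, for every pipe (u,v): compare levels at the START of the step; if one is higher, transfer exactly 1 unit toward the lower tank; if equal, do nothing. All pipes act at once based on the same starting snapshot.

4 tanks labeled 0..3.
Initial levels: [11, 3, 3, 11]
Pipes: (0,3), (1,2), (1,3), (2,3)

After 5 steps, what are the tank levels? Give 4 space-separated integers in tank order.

Step 1: flows [0=3,1=2,3->1,3->2] -> levels [11 4 4 9]
Step 2: flows [0->3,1=2,3->1,3->2] -> levels [10 5 5 8]
Step 3: flows [0->3,1=2,3->1,3->2] -> levels [9 6 6 7]
Step 4: flows [0->3,1=2,3->1,3->2] -> levels [8 7 7 6]
Step 5: flows [0->3,1=2,1->3,2->3] -> levels [7 6 6 9]

Answer: 7 6 6 9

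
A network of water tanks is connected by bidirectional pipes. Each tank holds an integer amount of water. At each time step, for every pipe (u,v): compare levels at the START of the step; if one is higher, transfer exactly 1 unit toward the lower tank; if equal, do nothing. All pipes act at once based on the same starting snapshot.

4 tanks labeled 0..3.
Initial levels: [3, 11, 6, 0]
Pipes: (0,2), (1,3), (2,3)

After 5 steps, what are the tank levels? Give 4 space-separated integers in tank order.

Step 1: flows [2->0,1->3,2->3] -> levels [4 10 4 2]
Step 2: flows [0=2,1->3,2->3] -> levels [4 9 3 4]
Step 3: flows [0->2,1->3,3->2] -> levels [3 8 5 4]
Step 4: flows [2->0,1->3,2->3] -> levels [4 7 3 6]
Step 5: flows [0->2,1->3,3->2] -> levels [3 6 5 6]

Answer: 3 6 5 6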